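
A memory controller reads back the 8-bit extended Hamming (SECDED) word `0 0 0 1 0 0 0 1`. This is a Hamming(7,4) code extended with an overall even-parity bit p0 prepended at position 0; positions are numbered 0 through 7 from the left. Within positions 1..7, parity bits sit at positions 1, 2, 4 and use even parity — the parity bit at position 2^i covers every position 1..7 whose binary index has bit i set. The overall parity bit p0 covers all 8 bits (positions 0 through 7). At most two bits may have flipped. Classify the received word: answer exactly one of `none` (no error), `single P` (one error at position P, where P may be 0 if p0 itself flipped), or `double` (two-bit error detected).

s1: b1⊕b3⊕b5⊕b7 = 0⊕1⊕0⊕1 = 0
s2: b2⊕b3⊕b6⊕b7 = 0⊕1⊕0⊕1 = 0
s4: b4⊕b5⊕b6⊕b7 = 0⊕0⊕0⊕1 = 1
Syndrome (s4...s1) = 100 → position 4.
Overall parity (XOR of all 8 bits, including p0): 0⊕0⊕0⊕1⊕0⊕0⊕0⊕1 = 0
Overall=0, syndrome position=4 → double-bit error detected (uncorrectable).

double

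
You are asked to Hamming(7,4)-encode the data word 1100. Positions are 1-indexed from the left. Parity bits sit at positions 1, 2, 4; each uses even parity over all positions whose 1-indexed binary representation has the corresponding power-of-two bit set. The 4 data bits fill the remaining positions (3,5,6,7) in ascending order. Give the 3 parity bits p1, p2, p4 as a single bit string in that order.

011

Place data bits at non-power-of-two positions: b3=1, b5=1, b6=0, b7=0.
p1 = XOR of data positions {3,5,7} = 1⊕1⊕0 = 0
p2 = XOR of data positions {3,6,7} = 1⊕0⊕0 = 1
p4 = XOR of data positions {5,6,7} = 1⊕0⊕0 = 1
Parity bits p1,p2,p4 = 011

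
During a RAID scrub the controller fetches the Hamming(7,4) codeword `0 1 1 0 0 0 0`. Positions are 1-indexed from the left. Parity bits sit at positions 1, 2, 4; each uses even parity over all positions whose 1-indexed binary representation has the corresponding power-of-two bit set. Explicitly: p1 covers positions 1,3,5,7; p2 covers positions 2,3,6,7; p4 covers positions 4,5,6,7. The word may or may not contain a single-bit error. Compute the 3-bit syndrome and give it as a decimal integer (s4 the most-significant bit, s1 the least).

s1: b1⊕b3⊕b5⊕b7 = 0⊕1⊕0⊕0 = 1
s2: b2⊕b3⊕b6⊕b7 = 1⊕1⊕0⊕0 = 0
s4: b4⊕b5⊕b6⊕b7 = 0⊕0⊕0⊕0 = 0
Syndrome (s4...s1) = 001 → position 1.

1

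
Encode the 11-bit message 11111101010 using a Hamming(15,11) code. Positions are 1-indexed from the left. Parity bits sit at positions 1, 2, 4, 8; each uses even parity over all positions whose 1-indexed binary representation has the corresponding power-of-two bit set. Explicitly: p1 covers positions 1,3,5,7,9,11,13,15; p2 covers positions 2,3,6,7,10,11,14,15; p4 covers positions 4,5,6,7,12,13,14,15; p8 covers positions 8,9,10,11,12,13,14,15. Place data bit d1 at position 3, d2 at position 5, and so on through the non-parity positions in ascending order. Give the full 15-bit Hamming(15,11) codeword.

011111101101010

Place data bits at non-power-of-two positions: b3=1, b5=1, b6=1, b7=1, b9=1, b10=1, b11=0, b12=1, b13=0, b14=1, b15=0.
p1 = XOR of data positions {3,5,7,9,11,13,15} = 1⊕1⊕1⊕1⊕0⊕0⊕0 = 0
p2 = XOR of data positions {3,6,7,10,11,14,15} = 1⊕1⊕1⊕1⊕0⊕1⊕0 = 1
p4 = XOR of data positions {5,6,7,12,13,14,15} = 1⊕1⊕1⊕1⊕0⊕1⊕0 = 1
p8 = XOR of data positions {9,10,11,12,13,14,15} = 1⊕1⊕0⊕1⊕0⊕1⊕0 = 0
Codeword b1..b15 = 011111101101010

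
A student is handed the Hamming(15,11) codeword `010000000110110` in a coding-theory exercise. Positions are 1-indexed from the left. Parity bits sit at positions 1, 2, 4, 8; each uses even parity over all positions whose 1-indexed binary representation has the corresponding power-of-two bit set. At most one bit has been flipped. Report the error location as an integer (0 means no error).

s1: b1⊕b3⊕b5⊕b7⊕b9⊕b11⊕b13⊕b15 = 0⊕0⊕0⊕0⊕0⊕1⊕1⊕0 = 0
s2: b2⊕b3⊕b6⊕b7⊕b10⊕b11⊕b14⊕b15 = 1⊕0⊕0⊕0⊕1⊕1⊕1⊕0 = 0
s4: b4⊕b5⊕b6⊕b7⊕b12⊕b13⊕b14⊕b15 = 0⊕0⊕0⊕0⊕0⊕1⊕1⊕0 = 0
s8: b8⊕b9⊕b10⊕b11⊕b12⊕b13⊕b14⊕b15 = 0⊕0⊕1⊕1⊕0⊕1⊕1⊕0 = 0
Syndrome (s8...s1) = 0000 → position 0 (no error).

0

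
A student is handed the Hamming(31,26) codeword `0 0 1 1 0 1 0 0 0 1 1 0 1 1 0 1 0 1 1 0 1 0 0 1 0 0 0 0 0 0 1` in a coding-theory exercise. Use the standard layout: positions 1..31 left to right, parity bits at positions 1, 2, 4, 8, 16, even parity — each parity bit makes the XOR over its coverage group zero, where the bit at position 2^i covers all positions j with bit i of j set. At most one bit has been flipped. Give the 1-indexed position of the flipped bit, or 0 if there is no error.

0

s1: b1⊕b3⊕b5⊕b7⊕b9⊕b11⊕b13⊕b15⊕b17⊕b19⊕b21⊕b23⊕b25⊕b27⊕b29⊕b31 = 0⊕1⊕0⊕0⊕0⊕1⊕1⊕0⊕0⊕1⊕1⊕0⊕0⊕0⊕0⊕1 = 0
s2: b2⊕b3⊕b6⊕b7⊕b10⊕b11⊕b14⊕b15⊕b18⊕b19⊕b22⊕b23⊕b26⊕b27⊕b30⊕b31 = 0⊕1⊕1⊕0⊕1⊕1⊕1⊕0⊕1⊕1⊕0⊕0⊕0⊕0⊕0⊕1 = 0
s4: b4⊕b5⊕b6⊕b7⊕b12⊕b13⊕b14⊕b15⊕b20⊕b21⊕b22⊕b23⊕b28⊕b29⊕b30⊕b31 = 1⊕0⊕1⊕0⊕0⊕1⊕1⊕0⊕0⊕1⊕0⊕0⊕0⊕0⊕0⊕1 = 0
s8: b8⊕b9⊕b10⊕b11⊕b12⊕b13⊕b14⊕b15⊕b24⊕b25⊕b26⊕b27⊕b28⊕b29⊕b30⊕b31 = 0⊕0⊕1⊕1⊕0⊕1⊕1⊕0⊕1⊕0⊕0⊕0⊕0⊕0⊕0⊕1 = 0
s16: b16⊕b17⊕b18⊕b19⊕b20⊕b21⊕b22⊕b23⊕b24⊕b25⊕b26⊕b27⊕b28⊕b29⊕b30⊕b31 = 1⊕0⊕1⊕1⊕0⊕1⊕0⊕0⊕1⊕0⊕0⊕0⊕0⊕0⊕0⊕1 = 0
Syndrome (s16...s1) = 00000 → position 0 (no error).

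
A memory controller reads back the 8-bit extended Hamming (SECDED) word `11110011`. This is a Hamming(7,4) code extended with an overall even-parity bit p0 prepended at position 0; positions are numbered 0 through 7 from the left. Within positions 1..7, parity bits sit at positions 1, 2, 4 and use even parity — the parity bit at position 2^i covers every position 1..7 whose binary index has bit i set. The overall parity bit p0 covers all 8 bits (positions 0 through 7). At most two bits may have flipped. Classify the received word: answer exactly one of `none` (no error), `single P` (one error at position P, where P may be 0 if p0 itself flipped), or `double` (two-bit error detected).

double

s1: b1⊕b3⊕b5⊕b7 = 1⊕1⊕0⊕1 = 1
s2: b2⊕b3⊕b6⊕b7 = 1⊕1⊕1⊕1 = 0
s4: b4⊕b5⊕b6⊕b7 = 0⊕0⊕1⊕1 = 0
Syndrome (s4...s1) = 001 → position 1.
Overall parity (XOR of all 8 bits, including p0): 1⊕1⊕1⊕1⊕0⊕0⊕1⊕1 = 0
Overall=0, syndrome position=1 → double-bit error detected (uncorrectable).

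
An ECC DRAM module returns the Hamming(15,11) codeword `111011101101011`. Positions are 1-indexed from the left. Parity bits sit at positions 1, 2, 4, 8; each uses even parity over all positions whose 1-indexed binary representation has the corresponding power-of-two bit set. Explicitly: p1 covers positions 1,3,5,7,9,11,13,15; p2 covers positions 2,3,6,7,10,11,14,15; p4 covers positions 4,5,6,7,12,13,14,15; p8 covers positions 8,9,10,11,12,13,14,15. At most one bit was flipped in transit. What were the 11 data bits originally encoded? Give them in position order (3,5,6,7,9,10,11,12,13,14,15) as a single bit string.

11111001011

s1: b1⊕b3⊕b5⊕b7⊕b9⊕b11⊕b13⊕b15 = 1⊕1⊕1⊕1⊕1⊕0⊕0⊕1 = 0
s2: b2⊕b3⊕b6⊕b7⊕b10⊕b11⊕b14⊕b15 = 1⊕1⊕1⊕1⊕1⊕0⊕1⊕1 = 1
s4: b4⊕b5⊕b6⊕b7⊕b12⊕b13⊕b14⊕b15 = 0⊕1⊕1⊕1⊕1⊕0⊕1⊕1 = 0
s8: b8⊕b9⊕b10⊕b11⊕b12⊕b13⊕b14⊕b15 = 0⊕1⊕1⊕0⊕1⊕0⊕1⊕1 = 1
Syndrome (s8...s1) = 1010 → position 10.
Flip bit 10: corrected codeword = 111011101001011
Data bits at positions 3,5,6,7,9,10,11,12,13,14,15: 11111001011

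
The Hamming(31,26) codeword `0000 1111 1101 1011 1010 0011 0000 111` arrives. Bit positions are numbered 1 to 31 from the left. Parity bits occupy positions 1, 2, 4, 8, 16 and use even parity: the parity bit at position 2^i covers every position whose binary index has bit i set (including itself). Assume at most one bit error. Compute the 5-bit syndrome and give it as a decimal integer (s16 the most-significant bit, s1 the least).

s1: b1⊕b3⊕b5⊕b7⊕b9⊕b11⊕b13⊕b15⊕b17⊕b19⊕b21⊕b23⊕b25⊕b27⊕b29⊕b31 = 0⊕0⊕1⊕1⊕1⊕0⊕1⊕1⊕1⊕1⊕0⊕1⊕0⊕0⊕1⊕1 = 0
s2: b2⊕b3⊕b6⊕b7⊕b10⊕b11⊕b14⊕b15⊕b18⊕b19⊕b22⊕b23⊕b26⊕b27⊕b30⊕b31 = 0⊕0⊕1⊕1⊕1⊕0⊕0⊕1⊕0⊕1⊕0⊕1⊕0⊕0⊕1⊕1 = 0
s4: b4⊕b5⊕b6⊕b7⊕b12⊕b13⊕b14⊕b15⊕b20⊕b21⊕b22⊕b23⊕b28⊕b29⊕b30⊕b31 = 0⊕1⊕1⊕1⊕1⊕1⊕0⊕1⊕0⊕0⊕0⊕1⊕0⊕1⊕1⊕1 = 0
s8: b8⊕b9⊕b10⊕b11⊕b12⊕b13⊕b14⊕b15⊕b24⊕b25⊕b26⊕b27⊕b28⊕b29⊕b30⊕b31 = 1⊕1⊕1⊕0⊕1⊕1⊕0⊕1⊕1⊕0⊕0⊕0⊕0⊕1⊕1⊕1 = 0
s16: b16⊕b17⊕b18⊕b19⊕b20⊕b21⊕b22⊕b23⊕b24⊕b25⊕b26⊕b27⊕b28⊕b29⊕b30⊕b31 = 1⊕1⊕0⊕1⊕0⊕0⊕0⊕1⊕1⊕0⊕0⊕0⊕0⊕1⊕1⊕1 = 0
Syndrome (s16...s1) = 00000 → position 0 (no error).

0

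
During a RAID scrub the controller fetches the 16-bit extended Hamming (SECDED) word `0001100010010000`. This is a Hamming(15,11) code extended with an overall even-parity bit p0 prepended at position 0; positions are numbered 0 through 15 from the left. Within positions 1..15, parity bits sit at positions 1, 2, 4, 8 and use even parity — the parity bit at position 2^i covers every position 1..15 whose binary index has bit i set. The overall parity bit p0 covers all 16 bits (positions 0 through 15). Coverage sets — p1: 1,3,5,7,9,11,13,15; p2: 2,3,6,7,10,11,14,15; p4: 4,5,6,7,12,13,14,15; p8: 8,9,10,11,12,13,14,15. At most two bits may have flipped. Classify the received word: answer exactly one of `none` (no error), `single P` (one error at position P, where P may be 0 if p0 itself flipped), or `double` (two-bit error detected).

s1: b1⊕b3⊕b5⊕b7⊕b9⊕b11⊕b13⊕b15 = 0⊕1⊕0⊕0⊕0⊕1⊕0⊕0 = 0
s2: b2⊕b3⊕b6⊕b7⊕b10⊕b11⊕b14⊕b15 = 0⊕1⊕0⊕0⊕0⊕1⊕0⊕0 = 0
s4: b4⊕b5⊕b6⊕b7⊕b12⊕b13⊕b14⊕b15 = 1⊕0⊕0⊕0⊕0⊕0⊕0⊕0 = 1
s8: b8⊕b9⊕b10⊕b11⊕b12⊕b13⊕b14⊕b15 = 1⊕0⊕0⊕1⊕0⊕0⊕0⊕0 = 0
Syndrome (s8...s1) = 0100 → position 4.
Overall parity (XOR of all 16 bits, including p0): 0⊕0⊕0⊕1⊕1⊕0⊕0⊕0⊕1⊕0⊕0⊕1⊕0⊕0⊕0⊕0 = 0
Overall=0, syndrome position=4 → double-bit error detected (uncorrectable).

double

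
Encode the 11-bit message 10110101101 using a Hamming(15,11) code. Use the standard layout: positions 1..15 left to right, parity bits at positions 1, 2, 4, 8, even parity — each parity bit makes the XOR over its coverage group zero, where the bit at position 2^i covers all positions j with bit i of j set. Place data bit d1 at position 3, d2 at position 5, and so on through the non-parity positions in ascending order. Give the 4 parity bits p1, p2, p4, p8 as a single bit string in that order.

0110

Place data bits at non-power-of-two positions: b3=1, b5=0, b6=1, b7=1, b9=0, b10=1, b11=0, b12=1, b13=1, b14=0, b15=1.
p1 = XOR of data positions {3,5,7,9,11,13,15} = 1⊕0⊕1⊕0⊕0⊕1⊕1 = 0
p2 = XOR of data positions {3,6,7,10,11,14,15} = 1⊕1⊕1⊕1⊕0⊕0⊕1 = 1
p4 = XOR of data positions {5,6,7,12,13,14,15} = 0⊕1⊕1⊕1⊕1⊕0⊕1 = 1
p8 = XOR of data positions {9,10,11,12,13,14,15} = 0⊕1⊕0⊕1⊕1⊕0⊕1 = 0
Parity bits p1,p2,p4,p8 = 0110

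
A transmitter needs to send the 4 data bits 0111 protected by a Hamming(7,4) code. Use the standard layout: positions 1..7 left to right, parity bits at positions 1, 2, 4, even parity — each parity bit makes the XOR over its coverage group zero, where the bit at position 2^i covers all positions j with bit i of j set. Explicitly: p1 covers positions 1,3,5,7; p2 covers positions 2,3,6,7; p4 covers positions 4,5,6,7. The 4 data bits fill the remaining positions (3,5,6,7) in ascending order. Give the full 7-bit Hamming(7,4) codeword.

Place data bits at non-power-of-two positions: b3=0, b5=1, b6=1, b7=1.
p1 = XOR of data positions {3,5,7} = 0⊕1⊕1 = 0
p2 = XOR of data positions {3,6,7} = 0⊕1⊕1 = 0
p4 = XOR of data positions {5,6,7} = 1⊕1⊕1 = 1
Codeword b1..b7 = 0001111

0001111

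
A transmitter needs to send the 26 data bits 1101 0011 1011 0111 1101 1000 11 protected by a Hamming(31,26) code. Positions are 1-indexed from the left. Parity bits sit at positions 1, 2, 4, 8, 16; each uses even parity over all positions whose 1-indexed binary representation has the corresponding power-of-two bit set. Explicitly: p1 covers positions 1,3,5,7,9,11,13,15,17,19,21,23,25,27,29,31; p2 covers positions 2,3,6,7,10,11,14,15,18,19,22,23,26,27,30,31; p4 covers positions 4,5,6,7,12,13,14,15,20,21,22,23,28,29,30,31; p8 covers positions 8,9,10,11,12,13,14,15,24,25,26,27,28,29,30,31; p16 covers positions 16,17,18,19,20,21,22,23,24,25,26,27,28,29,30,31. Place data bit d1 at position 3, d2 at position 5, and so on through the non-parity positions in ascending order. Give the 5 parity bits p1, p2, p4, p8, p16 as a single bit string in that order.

Place data bits at non-power-of-two positions: b3=1, b5=1, b6=0, b7=1, b9=0, b10=0, b11=1, b12=1, b13=1, b14=0, b15=1, b17=1, b18=0, b19=1, b20=1, b21=1, b22=1, b23=1, b24=0, b25=1, b26=1, b27=0, b28=0, b29=0, b30=1, b31=1.
p1 = XOR of data positions {3,5,7,9,11,13,15,17,19,21,23,25,27,29,31} = 1⊕1⊕1⊕0⊕1⊕1⊕1⊕1⊕1⊕1⊕1⊕1⊕0⊕0⊕1 = 0
p2 = XOR of data positions {3,6,7,10,11,14,15,18,19,22,23,26,27,30,31} = 1⊕0⊕1⊕0⊕1⊕0⊕1⊕0⊕1⊕1⊕1⊕1⊕0⊕1⊕1 = 0
p4 = XOR of data positions {5,6,7,12,13,14,15,20,21,22,23,28,29,30,31} = 1⊕0⊕1⊕1⊕1⊕0⊕1⊕1⊕1⊕1⊕1⊕0⊕0⊕1⊕1 = 1
p8 = XOR of data positions {9,10,11,12,13,14,15,24,25,26,27,28,29,30,31} = 0⊕0⊕1⊕1⊕1⊕0⊕1⊕0⊕1⊕1⊕0⊕0⊕0⊕1⊕1 = 0
p16 = XOR of data positions {17,18,19,20,21,22,23,24,25,26,27,28,29,30,31} = 1⊕0⊕1⊕1⊕1⊕1⊕1⊕0⊕1⊕1⊕0⊕0⊕0⊕1⊕1 = 0
Parity bits p1,p2,p4,p8,p16 = 00100

00100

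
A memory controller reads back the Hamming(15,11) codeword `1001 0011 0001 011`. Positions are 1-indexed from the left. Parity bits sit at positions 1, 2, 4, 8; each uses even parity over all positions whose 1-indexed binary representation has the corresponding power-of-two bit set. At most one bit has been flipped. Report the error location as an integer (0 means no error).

s1: b1⊕b3⊕b5⊕b7⊕b9⊕b11⊕b13⊕b15 = 1⊕0⊕0⊕1⊕0⊕0⊕0⊕1 = 1
s2: b2⊕b3⊕b6⊕b7⊕b10⊕b11⊕b14⊕b15 = 0⊕0⊕0⊕1⊕0⊕0⊕1⊕1 = 1
s4: b4⊕b5⊕b6⊕b7⊕b12⊕b13⊕b14⊕b15 = 1⊕0⊕0⊕1⊕1⊕0⊕1⊕1 = 1
s8: b8⊕b9⊕b10⊕b11⊕b12⊕b13⊕b14⊕b15 = 1⊕0⊕0⊕0⊕1⊕0⊕1⊕1 = 0
Syndrome (s8...s1) = 0111 → position 7.

7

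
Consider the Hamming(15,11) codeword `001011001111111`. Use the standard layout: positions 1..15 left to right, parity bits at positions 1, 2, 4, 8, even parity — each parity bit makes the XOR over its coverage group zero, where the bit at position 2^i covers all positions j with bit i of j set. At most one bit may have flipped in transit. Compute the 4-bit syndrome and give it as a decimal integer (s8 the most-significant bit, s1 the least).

s1: b1⊕b3⊕b5⊕b7⊕b9⊕b11⊕b13⊕b15 = 0⊕1⊕1⊕0⊕1⊕1⊕1⊕1 = 0
s2: b2⊕b3⊕b6⊕b7⊕b10⊕b11⊕b14⊕b15 = 0⊕1⊕1⊕0⊕1⊕1⊕1⊕1 = 0
s4: b4⊕b5⊕b6⊕b7⊕b12⊕b13⊕b14⊕b15 = 0⊕1⊕1⊕0⊕1⊕1⊕1⊕1 = 0
s8: b8⊕b9⊕b10⊕b11⊕b12⊕b13⊕b14⊕b15 = 0⊕1⊕1⊕1⊕1⊕1⊕1⊕1 = 1
Syndrome (s8...s1) = 1000 → position 8.

8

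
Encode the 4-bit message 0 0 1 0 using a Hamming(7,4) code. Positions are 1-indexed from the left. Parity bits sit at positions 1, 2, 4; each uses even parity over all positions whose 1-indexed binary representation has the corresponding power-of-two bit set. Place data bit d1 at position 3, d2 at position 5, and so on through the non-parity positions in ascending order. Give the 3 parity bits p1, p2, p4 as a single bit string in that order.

Place data bits at non-power-of-two positions: b3=0, b5=0, b6=1, b7=0.
p1 = XOR of data positions {3,5,7} = 0⊕0⊕0 = 0
p2 = XOR of data positions {3,6,7} = 0⊕1⊕0 = 1
p4 = XOR of data positions {5,6,7} = 0⊕1⊕0 = 1
Parity bits p1,p2,p4 = 011

011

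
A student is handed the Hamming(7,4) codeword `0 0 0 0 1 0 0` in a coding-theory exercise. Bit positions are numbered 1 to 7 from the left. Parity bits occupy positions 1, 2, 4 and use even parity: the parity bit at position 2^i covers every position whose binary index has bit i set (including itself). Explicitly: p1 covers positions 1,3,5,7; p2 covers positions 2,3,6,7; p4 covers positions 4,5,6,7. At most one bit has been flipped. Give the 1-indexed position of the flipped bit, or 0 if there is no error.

s1: b1⊕b3⊕b5⊕b7 = 0⊕0⊕1⊕0 = 1
s2: b2⊕b3⊕b6⊕b7 = 0⊕0⊕0⊕0 = 0
s4: b4⊕b5⊕b6⊕b7 = 0⊕1⊕0⊕0 = 1
Syndrome (s4...s1) = 101 → position 5.

5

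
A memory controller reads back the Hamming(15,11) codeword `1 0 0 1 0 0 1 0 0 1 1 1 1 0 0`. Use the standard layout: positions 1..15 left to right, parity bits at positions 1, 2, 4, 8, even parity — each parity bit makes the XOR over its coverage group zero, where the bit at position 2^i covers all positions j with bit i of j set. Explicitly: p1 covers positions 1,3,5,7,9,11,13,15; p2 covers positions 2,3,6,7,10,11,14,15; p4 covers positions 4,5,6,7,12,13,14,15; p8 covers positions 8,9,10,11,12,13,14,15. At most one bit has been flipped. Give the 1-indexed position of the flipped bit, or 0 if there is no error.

s1: b1⊕b3⊕b5⊕b7⊕b9⊕b11⊕b13⊕b15 = 1⊕0⊕0⊕1⊕0⊕1⊕1⊕0 = 0
s2: b2⊕b3⊕b6⊕b7⊕b10⊕b11⊕b14⊕b15 = 0⊕0⊕0⊕1⊕1⊕1⊕0⊕0 = 1
s4: b4⊕b5⊕b6⊕b7⊕b12⊕b13⊕b14⊕b15 = 1⊕0⊕0⊕1⊕1⊕1⊕0⊕0 = 0
s8: b8⊕b9⊕b10⊕b11⊕b12⊕b13⊕b14⊕b15 = 0⊕0⊕1⊕1⊕1⊕1⊕0⊕0 = 0
Syndrome (s8...s1) = 0010 → position 2.

2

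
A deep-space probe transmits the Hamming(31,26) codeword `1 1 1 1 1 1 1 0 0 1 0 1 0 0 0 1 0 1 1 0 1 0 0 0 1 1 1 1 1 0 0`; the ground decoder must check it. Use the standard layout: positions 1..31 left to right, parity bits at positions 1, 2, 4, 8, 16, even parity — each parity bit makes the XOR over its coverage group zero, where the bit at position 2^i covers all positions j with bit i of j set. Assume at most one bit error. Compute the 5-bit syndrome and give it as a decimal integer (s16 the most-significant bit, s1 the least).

s1: b1⊕b3⊕b5⊕b7⊕b9⊕b11⊕b13⊕b15⊕b17⊕b19⊕b21⊕b23⊕b25⊕b27⊕b29⊕b31 = 1⊕1⊕1⊕1⊕0⊕0⊕0⊕0⊕0⊕1⊕1⊕0⊕1⊕1⊕1⊕0 = 1
s2: b2⊕b3⊕b6⊕b7⊕b10⊕b11⊕b14⊕b15⊕b18⊕b19⊕b22⊕b23⊕b26⊕b27⊕b30⊕b31 = 1⊕1⊕1⊕1⊕1⊕0⊕0⊕0⊕1⊕1⊕0⊕0⊕1⊕1⊕0⊕0 = 1
s4: b4⊕b5⊕b6⊕b7⊕b12⊕b13⊕b14⊕b15⊕b20⊕b21⊕b22⊕b23⊕b28⊕b29⊕b30⊕b31 = 1⊕1⊕1⊕1⊕1⊕0⊕0⊕0⊕0⊕1⊕0⊕0⊕1⊕1⊕0⊕0 = 0
s8: b8⊕b9⊕b10⊕b11⊕b12⊕b13⊕b14⊕b15⊕b24⊕b25⊕b26⊕b27⊕b28⊕b29⊕b30⊕b31 = 0⊕0⊕1⊕0⊕1⊕0⊕0⊕0⊕0⊕1⊕1⊕1⊕1⊕1⊕0⊕0 = 1
s16: b16⊕b17⊕b18⊕b19⊕b20⊕b21⊕b22⊕b23⊕b24⊕b25⊕b26⊕b27⊕b28⊕b29⊕b30⊕b31 = 1⊕0⊕1⊕1⊕0⊕1⊕0⊕0⊕0⊕1⊕1⊕1⊕1⊕1⊕0⊕0 = 1
Syndrome (s16...s1) = 11011 → position 27.

27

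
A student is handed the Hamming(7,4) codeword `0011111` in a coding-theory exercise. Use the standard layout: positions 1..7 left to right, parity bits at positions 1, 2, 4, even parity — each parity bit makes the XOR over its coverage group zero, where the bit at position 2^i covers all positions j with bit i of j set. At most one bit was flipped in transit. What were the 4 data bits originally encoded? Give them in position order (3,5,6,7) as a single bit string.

0111

s1: b1⊕b3⊕b5⊕b7 = 0⊕1⊕1⊕1 = 1
s2: b2⊕b3⊕b6⊕b7 = 0⊕1⊕1⊕1 = 1
s4: b4⊕b5⊕b6⊕b7 = 1⊕1⊕1⊕1 = 0
Syndrome (s4...s1) = 011 → position 3.
Flip bit 3: corrected codeword = 0001111
Data bits at positions 3,5,6,7: 0111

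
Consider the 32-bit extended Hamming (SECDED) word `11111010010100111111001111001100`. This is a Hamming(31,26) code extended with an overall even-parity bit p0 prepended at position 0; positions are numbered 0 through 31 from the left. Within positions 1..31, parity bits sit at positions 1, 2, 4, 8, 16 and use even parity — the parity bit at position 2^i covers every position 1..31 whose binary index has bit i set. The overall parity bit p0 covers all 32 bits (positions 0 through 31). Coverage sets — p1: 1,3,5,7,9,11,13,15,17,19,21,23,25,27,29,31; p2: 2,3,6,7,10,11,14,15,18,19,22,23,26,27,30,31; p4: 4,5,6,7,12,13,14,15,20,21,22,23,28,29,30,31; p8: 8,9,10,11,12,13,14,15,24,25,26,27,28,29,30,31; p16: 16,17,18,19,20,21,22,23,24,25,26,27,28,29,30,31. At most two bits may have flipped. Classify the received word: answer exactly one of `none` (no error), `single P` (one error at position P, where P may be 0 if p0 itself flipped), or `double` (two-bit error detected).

none

s1: b1⊕b3⊕b5⊕b7⊕b9⊕b11⊕b13⊕b15⊕b17⊕b19⊕b21⊕b23⊕b25⊕b27⊕b29⊕b31 = 1⊕1⊕0⊕0⊕1⊕1⊕0⊕1⊕1⊕1⊕0⊕1⊕1⊕0⊕1⊕0 = 0
s2: b2⊕b3⊕b6⊕b7⊕b10⊕b11⊕b14⊕b15⊕b18⊕b19⊕b22⊕b23⊕b26⊕b27⊕b30⊕b31 = 1⊕1⊕1⊕0⊕0⊕1⊕1⊕1⊕1⊕1⊕1⊕1⊕0⊕0⊕0⊕0 = 0
s4: b4⊕b5⊕b6⊕b7⊕b12⊕b13⊕b14⊕b15⊕b20⊕b21⊕b22⊕b23⊕b28⊕b29⊕b30⊕b31 = 1⊕0⊕1⊕0⊕0⊕0⊕1⊕1⊕0⊕0⊕1⊕1⊕1⊕1⊕0⊕0 = 0
s8: b8⊕b9⊕b10⊕b11⊕b12⊕b13⊕b14⊕b15⊕b24⊕b25⊕b26⊕b27⊕b28⊕b29⊕b30⊕b31 = 0⊕1⊕0⊕1⊕0⊕0⊕1⊕1⊕1⊕1⊕0⊕0⊕1⊕1⊕0⊕0 = 0
s16: b16⊕b17⊕b18⊕b19⊕b20⊕b21⊕b22⊕b23⊕b24⊕b25⊕b26⊕b27⊕b28⊕b29⊕b30⊕b31 = 1⊕1⊕1⊕1⊕0⊕0⊕1⊕1⊕1⊕1⊕0⊕0⊕1⊕1⊕0⊕0 = 0
Syndrome (s16...s1) = 00000 → position 0 (no error).
Overall parity (XOR of all 32 bits, including p0): 1⊕1⊕1⊕1⊕1⊕0⊕1⊕0⊕0⊕1⊕0⊕1⊕0⊕0⊕1⊕1⊕1⊕1⊕1⊕1⊕0⊕0⊕1⊕1⊕1⊕1⊕0⊕0⊕1⊕1⊕0⊕0 = 0
Overall=0, syndrome position=0 → no error.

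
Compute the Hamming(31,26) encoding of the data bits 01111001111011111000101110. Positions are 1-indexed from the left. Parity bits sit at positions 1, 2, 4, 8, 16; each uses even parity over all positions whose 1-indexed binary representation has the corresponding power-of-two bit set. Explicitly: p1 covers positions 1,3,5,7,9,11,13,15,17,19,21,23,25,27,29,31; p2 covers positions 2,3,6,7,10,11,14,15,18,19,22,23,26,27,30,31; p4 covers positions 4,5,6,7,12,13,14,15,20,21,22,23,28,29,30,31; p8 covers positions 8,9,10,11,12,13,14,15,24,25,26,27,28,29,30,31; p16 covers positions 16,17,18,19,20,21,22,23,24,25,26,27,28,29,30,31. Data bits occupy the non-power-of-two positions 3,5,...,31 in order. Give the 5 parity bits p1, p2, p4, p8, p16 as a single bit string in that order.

01111

Place data bits at non-power-of-two positions: b3=0, b5=1, b6=1, b7=1, b9=1, b10=0, b11=0, b12=1, b13=1, b14=1, b15=1, b17=0, b18=1, b19=1, b20=1, b21=1, b22=1, b23=0, b24=0, b25=0, b26=1, b27=0, b28=1, b29=1, b30=1, b31=0.
p1 = XOR of data positions {3,5,7,9,11,13,15,17,19,21,23,25,27,29,31} = 0⊕1⊕1⊕1⊕0⊕1⊕1⊕0⊕1⊕1⊕0⊕0⊕0⊕1⊕0 = 0
p2 = XOR of data positions {3,6,7,10,11,14,15,18,19,22,23,26,27,30,31} = 0⊕1⊕1⊕0⊕0⊕1⊕1⊕1⊕1⊕1⊕0⊕1⊕0⊕1⊕0 = 1
p4 = XOR of data positions {5,6,7,12,13,14,15,20,21,22,23,28,29,30,31} = 1⊕1⊕1⊕1⊕1⊕1⊕1⊕1⊕1⊕1⊕0⊕1⊕1⊕1⊕0 = 1
p8 = XOR of data positions {9,10,11,12,13,14,15,24,25,26,27,28,29,30,31} = 1⊕0⊕0⊕1⊕1⊕1⊕1⊕0⊕0⊕1⊕0⊕1⊕1⊕1⊕0 = 1
p16 = XOR of data positions {17,18,19,20,21,22,23,24,25,26,27,28,29,30,31} = 0⊕1⊕1⊕1⊕1⊕1⊕0⊕0⊕0⊕1⊕0⊕1⊕1⊕1⊕0 = 1
Parity bits p1,p2,p4,p8,p16 = 01111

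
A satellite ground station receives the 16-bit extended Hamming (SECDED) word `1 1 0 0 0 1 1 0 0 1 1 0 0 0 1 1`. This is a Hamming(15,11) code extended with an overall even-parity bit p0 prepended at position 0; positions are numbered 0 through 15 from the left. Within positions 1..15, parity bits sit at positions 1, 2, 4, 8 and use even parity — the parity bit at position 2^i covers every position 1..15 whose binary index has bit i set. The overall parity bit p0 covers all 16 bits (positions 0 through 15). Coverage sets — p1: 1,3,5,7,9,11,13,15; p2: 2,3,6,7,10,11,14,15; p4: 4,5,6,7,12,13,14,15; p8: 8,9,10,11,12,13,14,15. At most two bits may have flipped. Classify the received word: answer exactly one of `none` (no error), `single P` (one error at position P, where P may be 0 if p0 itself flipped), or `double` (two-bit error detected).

s1: b1⊕b3⊕b5⊕b7⊕b9⊕b11⊕b13⊕b15 = 1⊕0⊕1⊕0⊕1⊕0⊕0⊕1 = 0
s2: b2⊕b3⊕b6⊕b7⊕b10⊕b11⊕b14⊕b15 = 0⊕0⊕1⊕0⊕1⊕0⊕1⊕1 = 0
s4: b4⊕b5⊕b6⊕b7⊕b12⊕b13⊕b14⊕b15 = 0⊕1⊕1⊕0⊕0⊕0⊕1⊕1 = 0
s8: b8⊕b9⊕b10⊕b11⊕b12⊕b13⊕b14⊕b15 = 0⊕1⊕1⊕0⊕0⊕0⊕1⊕1 = 0
Syndrome (s8...s1) = 0000 → position 0 (no error).
Overall parity (XOR of all 16 bits, including p0): 1⊕1⊕0⊕0⊕0⊕1⊕1⊕0⊕0⊕1⊕1⊕0⊕0⊕0⊕1⊕1 = 0
Overall=0, syndrome position=0 → no error.

none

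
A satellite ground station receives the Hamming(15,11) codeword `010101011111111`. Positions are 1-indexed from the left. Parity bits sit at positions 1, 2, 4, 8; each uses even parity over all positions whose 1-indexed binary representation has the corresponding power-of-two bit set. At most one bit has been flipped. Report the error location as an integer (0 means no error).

0

s1: b1⊕b3⊕b5⊕b7⊕b9⊕b11⊕b13⊕b15 = 0⊕0⊕0⊕0⊕1⊕1⊕1⊕1 = 0
s2: b2⊕b3⊕b6⊕b7⊕b10⊕b11⊕b14⊕b15 = 1⊕0⊕1⊕0⊕1⊕1⊕1⊕1 = 0
s4: b4⊕b5⊕b6⊕b7⊕b12⊕b13⊕b14⊕b15 = 1⊕0⊕1⊕0⊕1⊕1⊕1⊕1 = 0
s8: b8⊕b9⊕b10⊕b11⊕b12⊕b13⊕b14⊕b15 = 1⊕1⊕1⊕1⊕1⊕1⊕1⊕1 = 0
Syndrome (s8...s1) = 0000 → position 0 (no error).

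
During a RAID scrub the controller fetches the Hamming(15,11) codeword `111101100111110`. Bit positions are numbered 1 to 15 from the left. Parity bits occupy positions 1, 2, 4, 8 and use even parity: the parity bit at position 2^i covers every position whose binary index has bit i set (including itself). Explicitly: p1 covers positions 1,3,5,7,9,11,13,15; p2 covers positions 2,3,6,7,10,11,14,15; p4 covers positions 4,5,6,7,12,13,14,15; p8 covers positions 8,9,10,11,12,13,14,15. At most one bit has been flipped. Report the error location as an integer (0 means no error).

s1: b1⊕b3⊕b5⊕b7⊕b9⊕b11⊕b13⊕b15 = 1⊕1⊕0⊕1⊕0⊕1⊕1⊕0 = 1
s2: b2⊕b3⊕b6⊕b7⊕b10⊕b11⊕b14⊕b15 = 1⊕1⊕1⊕1⊕1⊕1⊕1⊕0 = 1
s4: b4⊕b5⊕b6⊕b7⊕b12⊕b13⊕b14⊕b15 = 1⊕0⊕1⊕1⊕1⊕1⊕1⊕0 = 0
s8: b8⊕b9⊕b10⊕b11⊕b12⊕b13⊕b14⊕b15 = 0⊕0⊕1⊕1⊕1⊕1⊕1⊕0 = 1
Syndrome (s8...s1) = 1011 → position 11.

11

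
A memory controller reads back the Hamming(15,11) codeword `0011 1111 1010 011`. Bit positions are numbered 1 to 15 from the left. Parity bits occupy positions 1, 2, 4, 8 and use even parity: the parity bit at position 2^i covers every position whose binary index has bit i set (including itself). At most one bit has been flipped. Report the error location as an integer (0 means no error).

8

s1: b1⊕b3⊕b5⊕b7⊕b9⊕b11⊕b13⊕b15 = 0⊕1⊕1⊕1⊕1⊕1⊕0⊕1 = 0
s2: b2⊕b3⊕b6⊕b7⊕b10⊕b11⊕b14⊕b15 = 0⊕1⊕1⊕1⊕0⊕1⊕1⊕1 = 0
s4: b4⊕b5⊕b6⊕b7⊕b12⊕b13⊕b14⊕b15 = 1⊕1⊕1⊕1⊕0⊕0⊕1⊕1 = 0
s8: b8⊕b9⊕b10⊕b11⊕b12⊕b13⊕b14⊕b15 = 1⊕1⊕0⊕1⊕0⊕0⊕1⊕1 = 1
Syndrome (s8...s1) = 1000 → position 8.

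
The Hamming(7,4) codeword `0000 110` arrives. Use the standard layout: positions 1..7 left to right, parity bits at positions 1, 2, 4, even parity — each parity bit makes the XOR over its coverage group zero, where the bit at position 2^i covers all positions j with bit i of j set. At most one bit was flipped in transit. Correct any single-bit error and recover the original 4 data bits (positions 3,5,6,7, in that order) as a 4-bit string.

1110

s1: b1⊕b3⊕b5⊕b7 = 0⊕0⊕1⊕0 = 1
s2: b2⊕b3⊕b6⊕b7 = 0⊕0⊕1⊕0 = 1
s4: b4⊕b5⊕b6⊕b7 = 0⊕1⊕1⊕0 = 0
Syndrome (s4...s1) = 011 → position 3.
Flip bit 3: corrected codeword = 0010110
Data bits at positions 3,5,6,7: 1110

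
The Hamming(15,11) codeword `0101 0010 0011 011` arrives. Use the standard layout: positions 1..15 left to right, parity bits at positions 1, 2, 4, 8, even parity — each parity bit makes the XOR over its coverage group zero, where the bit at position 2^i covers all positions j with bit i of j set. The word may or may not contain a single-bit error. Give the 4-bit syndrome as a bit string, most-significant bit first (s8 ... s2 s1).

s1: b1⊕b3⊕b5⊕b7⊕b9⊕b11⊕b13⊕b15 = 0⊕0⊕0⊕1⊕0⊕1⊕0⊕1 = 1
s2: b2⊕b3⊕b6⊕b7⊕b10⊕b11⊕b14⊕b15 = 1⊕0⊕0⊕1⊕0⊕1⊕1⊕1 = 1
s4: b4⊕b5⊕b6⊕b7⊕b12⊕b13⊕b14⊕b15 = 1⊕0⊕0⊕1⊕1⊕0⊕1⊕1 = 1
s8: b8⊕b9⊕b10⊕b11⊕b12⊕b13⊕b14⊕b15 = 0⊕0⊕0⊕1⊕1⊕0⊕1⊕1 = 0
Syndrome (s8...s1) = 0111 → position 7.

0111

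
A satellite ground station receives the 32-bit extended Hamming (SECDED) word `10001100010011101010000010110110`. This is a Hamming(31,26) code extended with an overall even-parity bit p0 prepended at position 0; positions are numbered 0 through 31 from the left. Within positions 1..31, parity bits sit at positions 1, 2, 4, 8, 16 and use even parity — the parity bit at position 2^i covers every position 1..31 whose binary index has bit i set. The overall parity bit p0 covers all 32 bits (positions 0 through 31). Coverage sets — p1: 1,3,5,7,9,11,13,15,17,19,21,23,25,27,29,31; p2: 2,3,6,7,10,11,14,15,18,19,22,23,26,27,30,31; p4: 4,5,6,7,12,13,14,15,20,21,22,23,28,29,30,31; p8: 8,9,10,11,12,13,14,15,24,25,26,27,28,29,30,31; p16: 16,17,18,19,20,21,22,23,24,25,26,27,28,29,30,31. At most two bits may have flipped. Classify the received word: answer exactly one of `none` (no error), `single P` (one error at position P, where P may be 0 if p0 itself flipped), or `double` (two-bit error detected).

s1: b1⊕b3⊕b5⊕b7⊕b9⊕b11⊕b13⊕b15⊕b17⊕b19⊕b21⊕b23⊕b25⊕b27⊕b29⊕b31 = 0⊕0⊕1⊕0⊕1⊕0⊕1⊕0⊕0⊕0⊕0⊕0⊕0⊕1⊕1⊕0 = 1
s2: b2⊕b3⊕b6⊕b7⊕b10⊕b11⊕b14⊕b15⊕b18⊕b19⊕b22⊕b23⊕b26⊕b27⊕b30⊕b31 = 0⊕0⊕0⊕0⊕0⊕0⊕1⊕0⊕1⊕0⊕0⊕0⊕1⊕1⊕1⊕0 = 1
s4: b4⊕b5⊕b6⊕b7⊕b12⊕b13⊕b14⊕b15⊕b20⊕b21⊕b22⊕b23⊕b28⊕b29⊕b30⊕b31 = 1⊕1⊕0⊕0⊕1⊕1⊕1⊕0⊕0⊕0⊕0⊕0⊕0⊕1⊕1⊕0 = 1
s8: b8⊕b9⊕b10⊕b11⊕b12⊕b13⊕b14⊕b15⊕b24⊕b25⊕b26⊕b27⊕b28⊕b29⊕b30⊕b31 = 0⊕1⊕0⊕0⊕1⊕1⊕1⊕0⊕1⊕0⊕1⊕1⊕0⊕1⊕1⊕0 = 1
s16: b16⊕b17⊕b18⊕b19⊕b20⊕b21⊕b22⊕b23⊕b24⊕b25⊕b26⊕b27⊕b28⊕b29⊕b30⊕b31 = 1⊕0⊕1⊕0⊕0⊕0⊕0⊕0⊕1⊕0⊕1⊕1⊕0⊕1⊕1⊕0 = 1
Syndrome (s16...s1) = 11111 → position 31.
Overall parity (XOR of all 32 bits, including p0): 1⊕0⊕0⊕0⊕1⊕1⊕0⊕0⊕0⊕1⊕0⊕0⊕1⊕1⊕1⊕0⊕1⊕0⊕1⊕0⊕0⊕0⊕0⊕0⊕1⊕0⊕1⊕1⊕0⊕1⊕1⊕0 = 0
Overall=0, syndrome position=31 → double-bit error detected (uncorrectable).

double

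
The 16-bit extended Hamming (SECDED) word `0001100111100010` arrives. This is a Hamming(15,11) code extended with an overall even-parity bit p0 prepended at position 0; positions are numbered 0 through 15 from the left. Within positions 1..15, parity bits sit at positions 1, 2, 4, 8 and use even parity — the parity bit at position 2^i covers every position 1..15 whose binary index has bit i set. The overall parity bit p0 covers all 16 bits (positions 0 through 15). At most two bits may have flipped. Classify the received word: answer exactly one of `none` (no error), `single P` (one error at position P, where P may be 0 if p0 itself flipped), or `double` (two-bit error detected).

s1: b1⊕b3⊕b5⊕b7⊕b9⊕b11⊕b13⊕b15 = 0⊕1⊕0⊕1⊕1⊕0⊕0⊕0 = 1
s2: b2⊕b3⊕b6⊕b7⊕b10⊕b11⊕b14⊕b15 = 0⊕1⊕0⊕1⊕1⊕0⊕1⊕0 = 0
s4: b4⊕b5⊕b6⊕b7⊕b12⊕b13⊕b14⊕b15 = 1⊕0⊕0⊕1⊕0⊕0⊕1⊕0 = 1
s8: b8⊕b9⊕b10⊕b11⊕b12⊕b13⊕b14⊕b15 = 1⊕1⊕1⊕0⊕0⊕0⊕1⊕0 = 0
Syndrome (s8...s1) = 0101 → position 5.
Overall parity (XOR of all 16 bits, including p0): 0⊕0⊕0⊕1⊕1⊕0⊕0⊕1⊕1⊕1⊕1⊕0⊕0⊕0⊕1⊕0 = 1
Overall=1, syndrome position=5 → single-bit error at position 5.

single 5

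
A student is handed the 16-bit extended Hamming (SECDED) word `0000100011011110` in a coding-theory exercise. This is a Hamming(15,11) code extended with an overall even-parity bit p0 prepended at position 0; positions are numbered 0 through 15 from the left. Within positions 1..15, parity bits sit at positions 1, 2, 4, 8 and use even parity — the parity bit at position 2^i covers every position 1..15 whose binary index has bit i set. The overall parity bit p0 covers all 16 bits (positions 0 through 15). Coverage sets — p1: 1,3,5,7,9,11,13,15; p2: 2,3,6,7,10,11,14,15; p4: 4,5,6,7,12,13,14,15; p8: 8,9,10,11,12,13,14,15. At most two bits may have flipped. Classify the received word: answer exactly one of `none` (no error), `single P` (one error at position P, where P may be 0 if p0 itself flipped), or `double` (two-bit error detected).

s1: b1⊕b3⊕b5⊕b7⊕b9⊕b11⊕b13⊕b15 = 0⊕0⊕0⊕0⊕1⊕1⊕1⊕0 = 1
s2: b2⊕b3⊕b6⊕b7⊕b10⊕b11⊕b14⊕b15 = 0⊕0⊕0⊕0⊕0⊕1⊕1⊕0 = 0
s4: b4⊕b5⊕b6⊕b7⊕b12⊕b13⊕b14⊕b15 = 1⊕0⊕0⊕0⊕1⊕1⊕1⊕0 = 0
s8: b8⊕b9⊕b10⊕b11⊕b12⊕b13⊕b14⊕b15 = 1⊕1⊕0⊕1⊕1⊕1⊕1⊕0 = 0
Syndrome (s8...s1) = 0001 → position 1.
Overall parity (XOR of all 16 bits, including p0): 0⊕0⊕0⊕0⊕1⊕0⊕0⊕0⊕1⊕1⊕0⊕1⊕1⊕1⊕1⊕0 = 1
Overall=1, syndrome position=1 → single-bit error at position 1.

single 1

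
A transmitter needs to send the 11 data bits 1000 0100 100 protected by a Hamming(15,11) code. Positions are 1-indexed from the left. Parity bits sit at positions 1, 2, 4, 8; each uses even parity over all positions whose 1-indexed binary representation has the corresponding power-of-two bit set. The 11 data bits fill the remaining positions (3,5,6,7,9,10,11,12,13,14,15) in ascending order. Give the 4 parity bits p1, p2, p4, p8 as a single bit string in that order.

Place data bits at non-power-of-two positions: b3=1, b5=0, b6=0, b7=0, b9=0, b10=1, b11=0, b12=0, b13=1, b14=0, b15=0.
p1 = XOR of data positions {3,5,7,9,11,13,15} = 1⊕0⊕0⊕0⊕0⊕1⊕0 = 0
p2 = XOR of data positions {3,6,7,10,11,14,15} = 1⊕0⊕0⊕1⊕0⊕0⊕0 = 0
p4 = XOR of data positions {5,6,7,12,13,14,15} = 0⊕0⊕0⊕0⊕1⊕0⊕0 = 1
p8 = XOR of data positions {9,10,11,12,13,14,15} = 0⊕1⊕0⊕0⊕1⊕0⊕0 = 0
Parity bits p1,p2,p4,p8 = 0010

0010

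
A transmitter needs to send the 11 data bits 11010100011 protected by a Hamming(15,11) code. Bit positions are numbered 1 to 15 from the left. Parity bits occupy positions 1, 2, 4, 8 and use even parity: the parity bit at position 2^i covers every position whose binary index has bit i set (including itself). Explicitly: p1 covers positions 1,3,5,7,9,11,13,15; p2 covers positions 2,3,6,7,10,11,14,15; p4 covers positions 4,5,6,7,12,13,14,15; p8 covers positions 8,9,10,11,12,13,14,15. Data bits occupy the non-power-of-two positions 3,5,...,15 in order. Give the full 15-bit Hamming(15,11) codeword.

Place data bits at non-power-of-two positions: b3=1, b5=1, b6=0, b7=1, b9=0, b10=1, b11=0, b12=0, b13=0, b14=1, b15=1.
p1 = XOR of data positions {3,5,7,9,11,13,15} = 1⊕1⊕1⊕0⊕0⊕0⊕1 = 0
p2 = XOR of data positions {3,6,7,10,11,14,15} = 1⊕0⊕1⊕1⊕0⊕1⊕1 = 1
p4 = XOR of data positions {5,6,7,12,13,14,15} = 1⊕0⊕1⊕0⊕0⊕1⊕1 = 0
p8 = XOR of data positions {9,10,11,12,13,14,15} = 0⊕1⊕0⊕0⊕0⊕1⊕1 = 1
Codeword b1..b15 = 011010110100011

011010110100011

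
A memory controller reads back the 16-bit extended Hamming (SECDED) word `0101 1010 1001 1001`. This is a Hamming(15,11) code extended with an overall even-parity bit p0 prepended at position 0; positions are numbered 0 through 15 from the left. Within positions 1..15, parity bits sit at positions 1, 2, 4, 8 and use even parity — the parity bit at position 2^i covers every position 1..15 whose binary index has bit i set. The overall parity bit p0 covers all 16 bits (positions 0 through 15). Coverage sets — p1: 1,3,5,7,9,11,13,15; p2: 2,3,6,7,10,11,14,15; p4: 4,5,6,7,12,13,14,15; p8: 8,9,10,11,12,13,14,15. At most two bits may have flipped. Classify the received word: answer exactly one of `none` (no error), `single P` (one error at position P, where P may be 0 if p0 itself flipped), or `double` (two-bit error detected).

s1: b1⊕b3⊕b5⊕b7⊕b9⊕b11⊕b13⊕b15 = 1⊕1⊕0⊕0⊕0⊕1⊕0⊕1 = 0
s2: b2⊕b3⊕b6⊕b7⊕b10⊕b11⊕b14⊕b15 = 0⊕1⊕1⊕0⊕0⊕1⊕0⊕1 = 0
s4: b4⊕b5⊕b6⊕b7⊕b12⊕b13⊕b14⊕b15 = 1⊕0⊕1⊕0⊕1⊕0⊕0⊕1 = 0
s8: b8⊕b9⊕b10⊕b11⊕b12⊕b13⊕b14⊕b15 = 1⊕0⊕0⊕1⊕1⊕0⊕0⊕1 = 0
Syndrome (s8...s1) = 0000 → position 0 (no error).
Overall parity (XOR of all 16 bits, including p0): 0⊕1⊕0⊕1⊕1⊕0⊕1⊕0⊕1⊕0⊕0⊕1⊕1⊕0⊕0⊕1 = 0
Overall=0, syndrome position=0 → no error.

none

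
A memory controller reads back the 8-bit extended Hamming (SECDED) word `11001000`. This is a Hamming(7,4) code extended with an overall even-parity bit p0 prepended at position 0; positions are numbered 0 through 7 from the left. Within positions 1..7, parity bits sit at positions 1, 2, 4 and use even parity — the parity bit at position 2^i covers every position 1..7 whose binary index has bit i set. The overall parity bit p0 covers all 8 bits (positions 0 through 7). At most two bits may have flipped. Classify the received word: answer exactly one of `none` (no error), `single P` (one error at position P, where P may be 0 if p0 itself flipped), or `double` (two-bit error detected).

s1: b1⊕b3⊕b5⊕b7 = 1⊕0⊕0⊕0 = 1
s2: b2⊕b3⊕b6⊕b7 = 0⊕0⊕0⊕0 = 0
s4: b4⊕b5⊕b6⊕b7 = 1⊕0⊕0⊕0 = 1
Syndrome (s4...s1) = 101 → position 5.
Overall parity (XOR of all 8 bits, including p0): 1⊕1⊕0⊕0⊕1⊕0⊕0⊕0 = 1
Overall=1, syndrome position=5 → single-bit error at position 5.

single 5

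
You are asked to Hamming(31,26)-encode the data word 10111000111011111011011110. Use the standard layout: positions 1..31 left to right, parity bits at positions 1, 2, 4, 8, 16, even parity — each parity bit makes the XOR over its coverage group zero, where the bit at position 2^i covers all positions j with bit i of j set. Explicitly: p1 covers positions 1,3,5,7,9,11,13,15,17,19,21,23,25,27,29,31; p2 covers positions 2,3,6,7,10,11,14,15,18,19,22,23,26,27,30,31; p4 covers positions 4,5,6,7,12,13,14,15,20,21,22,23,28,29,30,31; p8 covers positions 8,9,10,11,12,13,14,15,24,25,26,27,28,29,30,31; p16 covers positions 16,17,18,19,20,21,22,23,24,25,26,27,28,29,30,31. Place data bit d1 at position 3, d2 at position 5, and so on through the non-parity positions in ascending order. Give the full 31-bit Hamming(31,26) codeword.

0011011010001111011111011011110

Place data bits at non-power-of-two positions: b3=1, b5=0, b6=1, b7=1, b9=1, b10=0, b11=0, b12=0, b13=1, b14=1, b15=1, b17=0, b18=1, b19=1, b20=1, b21=1, b22=1, b23=0, b24=1, b25=1, b26=0, b27=1, b28=1, b29=1, b30=1, b31=0.
p1 = XOR of data positions {3,5,7,9,11,13,15,17,19,21,23,25,27,29,31} = 1⊕0⊕1⊕1⊕0⊕1⊕1⊕0⊕1⊕1⊕0⊕1⊕1⊕1⊕0 = 0
p2 = XOR of data positions {3,6,7,10,11,14,15,18,19,22,23,26,27,30,31} = 1⊕1⊕1⊕0⊕0⊕1⊕1⊕1⊕1⊕1⊕0⊕0⊕1⊕1⊕0 = 0
p4 = XOR of data positions {5,6,7,12,13,14,15,20,21,22,23,28,29,30,31} = 0⊕1⊕1⊕0⊕1⊕1⊕1⊕1⊕1⊕1⊕0⊕1⊕1⊕1⊕0 = 1
p8 = XOR of data positions {9,10,11,12,13,14,15,24,25,26,27,28,29,30,31} = 1⊕0⊕0⊕0⊕1⊕1⊕1⊕1⊕1⊕0⊕1⊕1⊕1⊕1⊕0 = 0
p16 = XOR of data positions {17,18,19,20,21,22,23,24,25,26,27,28,29,30,31} = 0⊕1⊕1⊕1⊕1⊕1⊕0⊕1⊕1⊕0⊕1⊕1⊕1⊕1⊕0 = 1
Codeword b1..b31 = 0011011010001111011111011011110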